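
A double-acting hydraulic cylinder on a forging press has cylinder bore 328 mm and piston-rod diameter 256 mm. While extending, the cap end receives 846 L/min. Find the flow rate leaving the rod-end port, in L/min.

Q_out ≈ 331 L/min

Cap-side area A_cap = π/4 × (328 mm)² = 84500 mm^2
Rod-side annular area A_ann = π/4 × (328² − 256²) = 33020 mm^2
Piston speed v = Q_in/A_cap; rod-end outflow Q_out = v × A_ann = Q_in × A_ann/A_cap.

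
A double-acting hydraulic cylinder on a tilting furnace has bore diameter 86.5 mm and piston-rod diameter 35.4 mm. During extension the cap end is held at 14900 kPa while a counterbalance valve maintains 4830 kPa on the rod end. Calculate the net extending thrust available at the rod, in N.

Cap-side area A_cap = π/4 × (86.5 mm)² = 5877 mm^2
Rod-side annular area A_ann = π/4 × (86.5² − 35.4²) = 4892 mm^2
Net thrust = P_cap·A_cap − P_rod·A_ann = 87560 N − 23630 N

F ≈ 63900 N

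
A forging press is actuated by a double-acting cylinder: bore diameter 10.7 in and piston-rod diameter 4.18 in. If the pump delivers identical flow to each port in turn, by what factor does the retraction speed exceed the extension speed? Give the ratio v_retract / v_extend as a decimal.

v_ret/v_ext ≈ 1.18

Cap-side area A_cap = π/4 × (10.7 in)² = 89.92 in^2
Rod-side annular area A_ann = π/4 × (10.7² − 4.18²) = 76.20 in^2
For equal Q, v ∝ 1/A, so v_ret/v_ext = A_cap/A_ann.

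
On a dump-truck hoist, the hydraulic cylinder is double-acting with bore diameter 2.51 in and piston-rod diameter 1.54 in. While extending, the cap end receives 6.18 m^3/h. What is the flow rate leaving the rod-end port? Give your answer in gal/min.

Cap-side area A_cap = π/4 × (2.51 in)² = 4.948 in^2
Rod-side annular area A_ann = π/4 × (2.51² − 1.54²) = 3.085 in^2
Piston speed v = Q_in/A_cap; rod-end outflow Q_out = v × A_ann = Q_in × A_ann/A_cap.

Q_out ≈ 17.0 gal/min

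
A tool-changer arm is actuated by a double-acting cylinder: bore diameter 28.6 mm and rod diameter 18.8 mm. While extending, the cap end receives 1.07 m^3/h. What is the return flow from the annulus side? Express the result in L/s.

Q_out ≈ 0.169 L/s

Cap-side area A_cap = π/4 × (28.6 mm)² = 642.4 mm^2
Rod-side annular area A_ann = π/4 × (28.6² − 18.8²) = 364.8 mm^2
Piston speed v = Q_in/A_cap; rod-end outflow Q_out = v × A_ann = Q_in × A_ann/A_cap.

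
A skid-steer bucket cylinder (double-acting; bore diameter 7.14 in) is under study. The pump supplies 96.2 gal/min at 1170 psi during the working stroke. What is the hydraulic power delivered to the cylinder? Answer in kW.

Hydraulic power = P × Q

W ≈ 49.0 kW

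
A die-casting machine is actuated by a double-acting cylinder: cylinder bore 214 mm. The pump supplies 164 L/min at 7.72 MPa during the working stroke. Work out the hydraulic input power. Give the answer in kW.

W ≈ 21.1 kW

Hydraulic power = P × Q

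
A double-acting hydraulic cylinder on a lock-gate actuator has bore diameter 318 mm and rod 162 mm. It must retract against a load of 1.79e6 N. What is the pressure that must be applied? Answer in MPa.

P ≈ 30.4 MPa

Rod-side annular area A_ann = π/4 × (318² − 162²) = 58810 mm^2
Retraction: pressure acts on the annular area.
P = F / A = 1.79e6 N / A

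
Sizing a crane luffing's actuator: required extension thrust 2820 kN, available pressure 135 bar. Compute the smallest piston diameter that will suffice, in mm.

Extension force acts on the full piston face: F = P × (π/4)D².
D = √(4F / (πP)) = √(4 × 2820 kN / (π × 135 bar))

D ≈ 516 mm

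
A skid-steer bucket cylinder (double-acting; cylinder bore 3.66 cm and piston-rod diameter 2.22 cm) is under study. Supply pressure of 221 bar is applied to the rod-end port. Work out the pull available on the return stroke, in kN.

F ≈ 14.7 kN

Rod-side annular area A_ann = π/4 × (3.66² − 2.22²) = 6.650 cm^2
On retraction the pressure acts on the annular area (bore minus rod).
F = P × A_ann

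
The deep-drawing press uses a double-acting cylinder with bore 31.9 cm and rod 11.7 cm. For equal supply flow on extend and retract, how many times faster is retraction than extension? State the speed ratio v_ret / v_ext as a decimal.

v_ret/v_ext ≈ 1.16

Cap-side area A_cap = π/4 × (31.9 cm)² = 799.2 cm^2
Rod-side annular area A_ann = π/4 × (31.9² − 11.7²) = 691.7 cm^2
For equal Q, v ∝ 1/A, so v_ret/v_ext = A_cap/A_ann.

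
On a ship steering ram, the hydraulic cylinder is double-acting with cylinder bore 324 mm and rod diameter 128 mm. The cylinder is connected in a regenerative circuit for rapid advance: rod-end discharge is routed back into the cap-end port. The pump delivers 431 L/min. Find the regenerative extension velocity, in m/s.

In regeneration the rod-end outflow joins the pump flow into the cap end, so the net volume the pump must supply per unit advance equals the rod cross-section area.
Rod cross-section A_rod = π/4 × (128 mm)² = 12870 mm^2
v = Q_pump / A_rod

v ≈ 0.558 m/s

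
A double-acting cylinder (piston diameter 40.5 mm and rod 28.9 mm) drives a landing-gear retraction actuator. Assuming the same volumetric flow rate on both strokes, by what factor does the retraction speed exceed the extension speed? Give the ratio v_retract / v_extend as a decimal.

Cap-side area A_cap = π/4 × (40.5 mm)² = 1288 mm^2
Rod-side annular area A_ann = π/4 × (40.5² − 28.9²) = 632.3 mm^2
For equal Q, v ∝ 1/A, so v_ret/v_ext = A_cap/A_ann.

v_ret/v_ext ≈ 2.04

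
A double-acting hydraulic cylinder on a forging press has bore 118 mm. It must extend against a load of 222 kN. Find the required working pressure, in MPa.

Cap-side area A_cap = π/4 × (118 mm)² = 10940 mm^2
P = F / A = 222 kN / A

P ≈ 20.3 MPa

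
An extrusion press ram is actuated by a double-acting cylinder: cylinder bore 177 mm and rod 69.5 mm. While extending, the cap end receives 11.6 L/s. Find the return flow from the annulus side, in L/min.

Cap-side area A_cap = π/4 × (177 mm)² = 24610 mm^2
Rod-side annular area A_ann = π/4 × (177² − 69.5²) = 20810 mm^2
Piston speed v = Q_in/A_cap; rod-end outflow Q_out = v × A_ann = Q_in × A_ann/A_cap.

Q_out ≈ 589 L/min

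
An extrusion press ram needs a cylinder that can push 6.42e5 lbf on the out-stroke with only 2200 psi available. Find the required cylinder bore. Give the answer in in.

Extension force acts on the full piston face: F = P × (π/4)D².
D = √(4F / (πP)) = √(4 × 6.42e5 lbf / (π × 2200 psi))

D ≈ 19.3 in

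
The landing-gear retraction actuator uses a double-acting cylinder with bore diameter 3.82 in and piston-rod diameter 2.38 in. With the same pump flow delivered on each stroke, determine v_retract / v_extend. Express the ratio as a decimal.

Cap-side area A_cap = π/4 × (3.82 in)² = 11.46 in^2
Rod-side annular area A_ann = π/4 × (3.82² − 2.38²) = 7.012 in^2
For equal Q, v ∝ 1/A, so v_ret/v_ext = A_cap/A_ann.

v_ret/v_ext ≈ 1.63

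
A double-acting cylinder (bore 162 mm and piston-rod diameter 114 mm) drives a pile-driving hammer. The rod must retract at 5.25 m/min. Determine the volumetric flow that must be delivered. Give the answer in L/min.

Q ≈ 54.6 L/min

Rod-side annular area A_ann = π/4 × (162² − 114²) = 10400 mm^2
Q = A × v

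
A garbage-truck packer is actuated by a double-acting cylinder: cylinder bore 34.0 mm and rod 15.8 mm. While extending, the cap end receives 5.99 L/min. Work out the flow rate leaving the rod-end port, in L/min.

Cap-side area A_cap = π/4 × (34.0 mm)² = 907.9 mm^2
Rod-side annular area A_ann = π/4 × (34.0² − 15.8²) = 711.9 mm^2
Piston speed v = Q_in/A_cap; rod-end outflow Q_out = v × A_ann = Q_in × A_ann/A_cap.

Q_out ≈ 4.70 L/min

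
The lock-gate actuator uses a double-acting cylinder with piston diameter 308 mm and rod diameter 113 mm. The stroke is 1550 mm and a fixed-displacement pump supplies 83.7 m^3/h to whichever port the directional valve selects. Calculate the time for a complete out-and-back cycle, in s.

Cap-side area A_cap = π/4 × (308 mm)² = 74510 mm^2
Rod-side annular area A_ann = π/4 × (308² − 113²) = 64480 mm^2
t_ext = A_cap·L/Q = 4.967 s
t_ret = A_ann·L/Q = 4.298 s
t_cycle = t_ext + t_ret

t ≈ 9.27 s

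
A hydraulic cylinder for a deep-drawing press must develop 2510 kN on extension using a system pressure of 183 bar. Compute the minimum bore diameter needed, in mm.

D ≈ 418 mm

Extension force acts on the full piston face: F = P × (π/4)D².
D = √(4F / (πP)) = √(4 × 2510 kN / (π × 183 bar))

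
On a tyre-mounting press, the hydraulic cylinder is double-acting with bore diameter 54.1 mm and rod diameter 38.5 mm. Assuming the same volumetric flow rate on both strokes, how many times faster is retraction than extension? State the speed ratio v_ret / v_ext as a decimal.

Cap-side area A_cap = π/4 × (54.1 mm)² = 2299 mm^2
Rod-side annular area A_ann = π/4 × (54.1² − 38.5²) = 1135 mm^2
For equal Q, v ∝ 1/A, so v_ret/v_ext = A_cap/A_ann.

v_ret/v_ext ≈ 2.03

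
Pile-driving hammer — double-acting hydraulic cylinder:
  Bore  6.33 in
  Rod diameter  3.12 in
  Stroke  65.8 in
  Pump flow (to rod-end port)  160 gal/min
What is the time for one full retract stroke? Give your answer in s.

t ≈ 2.54 s

Rod-side annular area A_ann = π/4 × (6.33² − 3.12²) = 23.82 in^2
Swept volume V = A × L; t = V / Q = A·L / Q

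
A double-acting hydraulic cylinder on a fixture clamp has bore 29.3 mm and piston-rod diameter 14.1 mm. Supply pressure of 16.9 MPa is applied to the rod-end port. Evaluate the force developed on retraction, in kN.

F ≈ 8.76 kN

Rod-side annular area A_ann = π/4 × (29.3² − 14.1²) = 518.1 mm^2
On retraction the pressure acts on the annular area (bore minus rod).
F = P × A_ann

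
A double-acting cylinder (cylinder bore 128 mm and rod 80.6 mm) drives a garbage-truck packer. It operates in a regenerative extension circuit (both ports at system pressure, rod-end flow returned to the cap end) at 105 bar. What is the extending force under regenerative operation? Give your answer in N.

With equal pressure on both faces, forces on the annular region cancel; the net push is pressure × rod cross-section.
Rod cross-section A_rod = π/4 × (80.6 mm)² = 5102 mm^2
F = P × A_rod

F ≈ 53600 N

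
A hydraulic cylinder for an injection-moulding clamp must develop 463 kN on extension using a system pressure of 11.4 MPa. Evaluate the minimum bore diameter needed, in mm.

Extension force acts on the full piston face: F = P × (π/4)D².
D = √(4F / (πP)) = √(4 × 463 kN / (π × 11.4 MPa))

D ≈ 227 mm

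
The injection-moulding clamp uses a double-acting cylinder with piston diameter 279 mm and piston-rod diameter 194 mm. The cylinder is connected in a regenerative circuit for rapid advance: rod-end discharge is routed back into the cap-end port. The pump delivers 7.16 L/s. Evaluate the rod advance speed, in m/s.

In regeneration the rod-end outflow joins the pump flow into the cap end, so the net volume the pump must supply per unit advance equals the rod cross-section area.
Rod cross-section A_rod = π/4 × (194 mm)² = 29560 mm^2
v = Q_pump / A_rod

v ≈ 0.242 m/s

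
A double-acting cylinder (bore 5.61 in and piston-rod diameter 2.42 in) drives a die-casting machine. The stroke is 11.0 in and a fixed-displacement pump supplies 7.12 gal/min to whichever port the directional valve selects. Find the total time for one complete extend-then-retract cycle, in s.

Cap-side area A_cap = π/4 × (5.61 in)² = 24.72 in^2
Rod-side annular area A_ann = π/4 × (5.61² − 2.42²) = 20.12 in^2
t_ext = A_cap·L/Q = 9.919 s
t_ret = A_ann·L/Q = 8.073 s
t_cycle = t_ext + t_ret

t ≈ 18.0 s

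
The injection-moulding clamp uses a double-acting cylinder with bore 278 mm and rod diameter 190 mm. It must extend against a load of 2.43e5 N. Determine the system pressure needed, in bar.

P ≈ 40.0 bar

Cap-side area A_cap = π/4 × (278 mm)² = 60700 mm^2
P = F / A = 2.43e5 N / A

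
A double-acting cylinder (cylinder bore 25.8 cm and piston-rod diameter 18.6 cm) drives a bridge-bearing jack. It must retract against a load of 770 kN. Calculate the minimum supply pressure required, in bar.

Rod-side annular area A_ann = π/4 × (25.8² − 18.6²) = 251.1 cm^2
Retraction: pressure acts on the annular area.
P = F / A = 770 kN / A

P ≈ 307 bar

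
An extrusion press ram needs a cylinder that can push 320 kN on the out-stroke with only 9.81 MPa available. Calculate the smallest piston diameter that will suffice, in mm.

Extension force acts on the full piston face: F = P × (π/4)D².
D = √(4F / (πP)) = √(4 × 320 kN / (π × 9.81 MPa))

D ≈ 204 mm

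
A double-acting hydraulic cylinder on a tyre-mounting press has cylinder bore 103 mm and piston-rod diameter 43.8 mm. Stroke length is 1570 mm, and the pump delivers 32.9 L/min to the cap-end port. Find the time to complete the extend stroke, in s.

t ≈ 23.9 s

Cap-side area A_cap = π/4 × (103 mm)² = 8332 mm^2
Swept volume V = A × L; t = V / Q = A·L / Q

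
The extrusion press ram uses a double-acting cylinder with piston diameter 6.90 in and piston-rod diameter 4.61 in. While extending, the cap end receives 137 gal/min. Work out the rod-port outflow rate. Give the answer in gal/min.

Cap-side area A_cap = π/4 × (6.90 in)² = 37.39 in^2
Rod-side annular area A_ann = π/4 × (6.90² − 4.61²) = 20.70 in^2
Piston speed v = Q_in/A_cap; rod-end outflow Q_out = v × A_ann = Q_in × A_ann/A_cap.

Q_out ≈ 75.8 gal/min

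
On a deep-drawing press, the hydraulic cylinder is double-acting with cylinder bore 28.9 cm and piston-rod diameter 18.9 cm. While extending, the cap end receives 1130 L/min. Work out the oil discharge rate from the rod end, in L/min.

Q_out ≈ 647 L/min

Cap-side area A_cap = π/4 × (28.9 cm)² = 656.0 cm^2
Rod-side annular area A_ann = π/4 × (28.9² − 18.9²) = 375.4 cm^2
Piston speed v = Q_in/A_cap; rod-end outflow Q_out = v × A_ann = Q_in × A_ann/A_cap.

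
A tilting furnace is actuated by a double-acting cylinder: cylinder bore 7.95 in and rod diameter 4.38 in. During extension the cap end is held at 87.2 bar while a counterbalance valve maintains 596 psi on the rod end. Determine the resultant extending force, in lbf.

F ≈ 42200 lbf

Cap-side area A_cap = π/4 × (7.95 in)² = 49.64 in^2
Rod-side annular area A_ann = π/4 × (7.95² − 4.38²) = 34.57 in^2
Net thrust = P_cap·A_cap − P_rod·A_ann = 62780 lbf − 20600 lbf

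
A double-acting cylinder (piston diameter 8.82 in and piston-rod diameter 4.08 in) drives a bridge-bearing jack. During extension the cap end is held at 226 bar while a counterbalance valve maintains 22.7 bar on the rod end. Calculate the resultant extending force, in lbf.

Cap-side area A_cap = π/4 × (8.82 in)² = 61.10 in^2
Rod-side annular area A_ann = π/4 × (8.82² − 4.08²) = 48.02 in^2
Net thrust = P_cap·A_cap − P_rod·A_ann = 2.003e5 lbf − 15810 lbf

F ≈ 1.84e5 lbf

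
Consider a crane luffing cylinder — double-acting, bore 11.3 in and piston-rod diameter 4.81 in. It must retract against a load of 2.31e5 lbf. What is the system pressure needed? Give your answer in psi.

Rod-side annular area A_ann = π/4 × (11.3² − 4.81²) = 82.12 in^2
Retraction: pressure acts on the annular area.
P = F / A = 2.31e5 lbf / A

P ≈ 2810 psi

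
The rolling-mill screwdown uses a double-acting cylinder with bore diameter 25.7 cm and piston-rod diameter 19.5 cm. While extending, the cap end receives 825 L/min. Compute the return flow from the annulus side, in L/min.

Q_out ≈ 350 L/min

Cap-side area A_cap = π/4 × (25.7 cm)² = 518.7 cm^2
Rod-side annular area A_ann = π/4 × (25.7² − 19.5²) = 220.1 cm^2
Piston speed v = Q_in/A_cap; rod-end outflow Q_out = v × A_ann = Q_in × A_ann/A_cap.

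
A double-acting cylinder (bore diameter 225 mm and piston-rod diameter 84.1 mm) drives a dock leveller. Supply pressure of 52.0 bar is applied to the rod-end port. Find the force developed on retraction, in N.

Rod-side annular area A_ann = π/4 × (225² − 84.1²) = 34210 mm^2
On retraction the pressure acts on the annular area (bore minus rod).
F = P × A_ann

F ≈ 1.78e5 N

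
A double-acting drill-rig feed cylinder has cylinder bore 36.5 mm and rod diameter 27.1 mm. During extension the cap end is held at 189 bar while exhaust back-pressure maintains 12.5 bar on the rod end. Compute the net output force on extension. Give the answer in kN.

Cap-side area A_cap = π/4 × (36.5 mm)² = 1046 mm^2
Rod-side annular area A_ann = π/4 × (36.5² − 27.1²) = 469.5 mm^2
Net thrust = P_cap·A_cap − P_rod·A_ann = 19.78 kN − 0.5869 kN

F ≈ 19.2 kN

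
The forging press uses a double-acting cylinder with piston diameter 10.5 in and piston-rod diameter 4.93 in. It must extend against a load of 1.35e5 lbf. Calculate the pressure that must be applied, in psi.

Cap-side area A_cap = π/4 × (10.5 in)² = 86.59 in^2
P = F / A = 1.35e5 lbf / A

P ≈ 1560 psi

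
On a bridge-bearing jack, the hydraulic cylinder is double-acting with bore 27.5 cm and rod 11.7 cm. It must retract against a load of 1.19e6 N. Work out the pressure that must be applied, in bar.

P ≈ 245 bar

Rod-side annular area A_ann = π/4 × (27.5² − 11.7²) = 486.4 cm^2
Retraction: pressure acts on the annular area.
P = F / A = 1.19e6 N / A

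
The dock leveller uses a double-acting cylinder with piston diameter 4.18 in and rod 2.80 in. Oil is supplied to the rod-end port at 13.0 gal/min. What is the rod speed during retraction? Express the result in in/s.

Rod-side annular area A_ann = π/4 × (4.18² − 2.80²) = 7.565 in^2
Flow into the rod-end port fills the annular volume.
v = Q / A

v ≈ 6.62 in/s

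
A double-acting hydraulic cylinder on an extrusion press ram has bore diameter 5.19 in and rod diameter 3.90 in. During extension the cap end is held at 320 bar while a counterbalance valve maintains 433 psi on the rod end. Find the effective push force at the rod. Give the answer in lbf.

F ≈ 94200 lbf

Cap-side area A_cap = π/4 × (5.19 in)² = 21.16 in^2
Rod-side annular area A_ann = π/4 × (5.19² − 3.90²) = 9.210 in^2
Net thrust = P_cap·A_cap − P_rod·A_ann = 98190 lbf − 3988 lbf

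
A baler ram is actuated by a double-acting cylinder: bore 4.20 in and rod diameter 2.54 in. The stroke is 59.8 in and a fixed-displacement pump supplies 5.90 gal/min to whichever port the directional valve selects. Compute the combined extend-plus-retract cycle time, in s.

t ≈ 59.6 s

Cap-side area A_cap = π/4 × (4.20 in)² = 13.85 in^2
Rod-side annular area A_ann = π/4 × (4.20² − 2.54²) = 8.787 in^2
t_ext = A_cap·L/Q = 36.47 s
t_ret = A_ann·L/Q = 23.13 s
t_cycle = t_ext + t_ret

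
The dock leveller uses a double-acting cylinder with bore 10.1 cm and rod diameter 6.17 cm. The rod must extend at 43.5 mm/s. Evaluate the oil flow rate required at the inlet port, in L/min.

Cap-side area A_cap = π/4 × (10.1 cm)² = 80.12 cm^2
Q = A × v

Q ≈ 20.9 L/min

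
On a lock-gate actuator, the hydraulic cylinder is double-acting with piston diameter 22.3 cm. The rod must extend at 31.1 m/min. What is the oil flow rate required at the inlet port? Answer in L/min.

Q ≈ 1210 L/min

Cap-side area A_cap = π/4 × (22.3 cm)² = 390.6 cm^2
Q = A × v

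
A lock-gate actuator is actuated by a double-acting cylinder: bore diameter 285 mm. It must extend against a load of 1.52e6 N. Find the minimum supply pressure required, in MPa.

Cap-side area A_cap = π/4 × (285 mm)² = 63790 mm^2
P = F / A = 1.52e6 N / A

P ≈ 23.8 MPa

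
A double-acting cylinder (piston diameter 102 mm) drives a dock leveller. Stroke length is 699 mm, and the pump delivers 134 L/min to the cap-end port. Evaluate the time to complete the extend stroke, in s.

Cap-side area A_cap = π/4 × (102 mm)² = 8171 mm^2
Swept volume V = A × L; t = V / Q = A·L / Q

t ≈ 2.56 s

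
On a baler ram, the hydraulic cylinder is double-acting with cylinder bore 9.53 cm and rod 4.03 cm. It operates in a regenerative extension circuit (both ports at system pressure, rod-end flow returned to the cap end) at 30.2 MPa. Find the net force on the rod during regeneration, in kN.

F ≈ 38.5 kN

With equal pressure on both faces, forces on the annular region cancel; the net push is pressure × rod cross-section.
Rod cross-section A_rod = π/4 × (4.03 cm)² = 12.76 cm^2
F = P × A_rod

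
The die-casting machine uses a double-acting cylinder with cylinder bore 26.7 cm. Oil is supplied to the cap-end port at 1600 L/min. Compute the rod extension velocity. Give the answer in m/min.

v ≈ 28.6 m/min

Cap-side area A_cap = π/4 × (26.7 cm)² = 559.9 cm^2
v = Q / A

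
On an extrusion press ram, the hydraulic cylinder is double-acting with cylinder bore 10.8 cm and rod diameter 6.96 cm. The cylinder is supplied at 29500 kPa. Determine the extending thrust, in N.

F ≈ 2.70e5 N

Cap-side area A_cap = π/4 × (10.8 cm)² = 91.61 cm^2
F = P × A_cap = 29500 kPa × A_cap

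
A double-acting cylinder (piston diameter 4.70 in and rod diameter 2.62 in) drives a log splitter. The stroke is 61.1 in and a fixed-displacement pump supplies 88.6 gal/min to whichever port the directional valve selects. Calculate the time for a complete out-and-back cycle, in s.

t ≈ 5.25 s

Cap-side area A_cap = π/4 × (4.70 in)² = 17.35 in^2
Rod-side annular area A_ann = π/4 × (4.70² − 2.62²) = 11.96 in^2
t_ext = A_cap·L/Q = 3.108 s
t_ret = A_ann·L/Q = 2.142 s
t_cycle = t_ext + t_ret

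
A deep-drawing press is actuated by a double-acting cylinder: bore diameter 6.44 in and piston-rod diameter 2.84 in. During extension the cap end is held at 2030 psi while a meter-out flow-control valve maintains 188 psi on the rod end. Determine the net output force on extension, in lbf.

Cap-side area A_cap = π/4 × (6.44 in)² = 32.57 in^2
Rod-side annular area A_ann = π/4 × (6.44² − 2.84²) = 26.24 in^2
Net thrust = P_cap·A_cap − P_rod·A_ann = 66120 lbf − 4933 lbf

F ≈ 61200 lbf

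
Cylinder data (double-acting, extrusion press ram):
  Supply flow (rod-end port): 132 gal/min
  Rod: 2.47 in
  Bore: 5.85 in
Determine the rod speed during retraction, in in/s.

Rod-side annular area A_ann = π/4 × (5.85² − 2.47²) = 22.09 in^2
Flow into the rod-end port fills the annular volume.
v = Q / A

v ≈ 23.0 in/s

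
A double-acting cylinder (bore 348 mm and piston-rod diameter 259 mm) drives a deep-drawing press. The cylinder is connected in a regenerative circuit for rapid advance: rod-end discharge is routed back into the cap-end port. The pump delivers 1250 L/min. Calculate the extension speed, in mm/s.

In regeneration the rod-end outflow joins the pump flow into the cap end, so the net volume the pump must supply per unit advance equals the rod cross-section area.
Rod cross-section A_rod = π/4 × (259 mm)² = 52690 mm^2
v = Q_pump / A_rod

v ≈ 395 mm/s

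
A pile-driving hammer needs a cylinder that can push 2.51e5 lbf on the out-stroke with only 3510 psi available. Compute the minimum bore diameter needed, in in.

D ≈ 9.54 in

Extension force acts on the full piston face: F = P × (π/4)D².
D = √(4F / (πP)) = √(4 × 2.51e5 lbf / (π × 3510 psi))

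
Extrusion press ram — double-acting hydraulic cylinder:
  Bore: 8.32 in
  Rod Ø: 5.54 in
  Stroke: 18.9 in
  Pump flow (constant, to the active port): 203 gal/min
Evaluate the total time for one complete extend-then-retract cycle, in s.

Cap-side area A_cap = π/4 × (8.32 in)² = 54.37 in^2
Rod-side annular area A_ann = π/4 × (8.32² − 5.54²) = 30.26 in^2
t_ext = A_cap·L/Q = 1.315 s
t_ret = A_ann·L/Q = 0.7318 s
t_cycle = t_ext + t_ret

t ≈ 2.05 s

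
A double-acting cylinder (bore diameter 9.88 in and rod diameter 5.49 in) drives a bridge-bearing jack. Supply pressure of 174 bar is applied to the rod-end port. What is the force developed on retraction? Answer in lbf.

Rod-side annular area A_ann = π/4 × (9.88² − 5.49²) = 52.99 in^2
On retraction the pressure acts on the annular area (bore minus rod).
F = P × A_ann

F ≈ 1.34e5 lbf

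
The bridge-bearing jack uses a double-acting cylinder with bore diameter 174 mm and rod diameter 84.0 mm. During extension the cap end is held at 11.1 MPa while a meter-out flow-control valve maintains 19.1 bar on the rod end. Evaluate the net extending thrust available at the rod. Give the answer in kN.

Cap-side area A_cap = π/4 × (174 mm)² = 23780 mm^2
Rod-side annular area A_ann = π/4 × (174² − 84.0²) = 18240 mm^2
Net thrust = P_cap·A_cap − P_rod·A_ann = 263.9 kN − 34.83 kN

F ≈ 229 kN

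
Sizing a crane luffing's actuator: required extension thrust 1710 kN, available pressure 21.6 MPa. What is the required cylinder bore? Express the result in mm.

Extension force acts on the full piston face: F = P × (π/4)D².
D = √(4F / (πP)) = √(4 × 1710 kN / (π × 21.6 MPa))

D ≈ 317 mm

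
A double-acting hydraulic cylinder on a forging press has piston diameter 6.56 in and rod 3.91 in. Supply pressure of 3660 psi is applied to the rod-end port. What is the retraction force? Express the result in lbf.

Rod-side annular area A_ann = π/4 × (6.56² − 3.91²) = 21.79 in^2
On retraction the pressure acts on the annular area (bore minus rod).
F = P × A_ann

F ≈ 79800 lbf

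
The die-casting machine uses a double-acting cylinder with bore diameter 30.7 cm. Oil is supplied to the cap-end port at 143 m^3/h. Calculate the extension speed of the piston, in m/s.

Cap-side area A_cap = π/4 × (30.7 cm)² = 740.2 cm^2
v = Q / A

v ≈ 0.537 m/s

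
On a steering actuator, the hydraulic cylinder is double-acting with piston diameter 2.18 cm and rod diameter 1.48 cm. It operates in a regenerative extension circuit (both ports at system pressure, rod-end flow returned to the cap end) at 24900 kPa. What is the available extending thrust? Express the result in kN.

F ≈ 4.28 kN

With equal pressure on both faces, forces on the annular region cancel; the net push is pressure × rod cross-section.
Rod cross-section A_rod = π/4 × (1.48 cm)² = 1.720 cm^2
F = P × A_rod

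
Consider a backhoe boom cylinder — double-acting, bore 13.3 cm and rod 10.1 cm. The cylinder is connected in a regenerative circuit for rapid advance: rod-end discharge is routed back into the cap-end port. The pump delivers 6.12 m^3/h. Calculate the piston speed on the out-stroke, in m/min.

v ≈ 12.7 m/min

In regeneration the rod-end outflow joins the pump flow into the cap end, so the net volume the pump must supply per unit advance equals the rod cross-section area.
Rod cross-section A_rod = π/4 × (10.1 cm)² = 80.12 cm^2
v = Q_pump / A_rod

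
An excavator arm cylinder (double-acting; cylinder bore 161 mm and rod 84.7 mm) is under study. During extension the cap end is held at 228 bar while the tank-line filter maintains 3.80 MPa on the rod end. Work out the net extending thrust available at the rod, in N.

F ≈ 4.08e5 N

Cap-side area A_cap = π/4 × (161 mm)² = 20360 mm^2
Rod-side annular area A_ann = π/4 × (161² − 84.7²) = 14720 mm^2
Net thrust = P_cap·A_cap − P_rod·A_ann = 4.642e5 N − 55950 N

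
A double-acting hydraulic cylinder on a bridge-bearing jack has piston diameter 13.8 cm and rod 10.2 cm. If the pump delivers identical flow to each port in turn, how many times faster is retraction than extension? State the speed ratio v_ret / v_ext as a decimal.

v_ret/v_ext ≈ 2.20

Cap-side area A_cap = π/4 × (13.8 cm)² = 149.6 cm^2
Rod-side annular area A_ann = π/4 × (13.8² − 10.2²) = 67.86 cm^2
For equal Q, v ∝ 1/A, so v_ret/v_ext = A_cap/A_ann.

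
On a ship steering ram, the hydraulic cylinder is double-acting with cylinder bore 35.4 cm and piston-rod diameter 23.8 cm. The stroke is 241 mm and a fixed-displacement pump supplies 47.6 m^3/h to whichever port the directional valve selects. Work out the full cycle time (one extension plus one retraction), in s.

t ≈ 2.78 s

Cap-side area A_cap = π/4 × (35.4 cm)² = 984.2 cm^2
Rod-side annular area A_ann = π/4 × (35.4² − 23.8²) = 539.3 cm^2
t_ext = A_cap·L/Q = 1.794 s
t_ret = A_ann·L/Q = 0.9831 s
t_cycle = t_ext + t_ret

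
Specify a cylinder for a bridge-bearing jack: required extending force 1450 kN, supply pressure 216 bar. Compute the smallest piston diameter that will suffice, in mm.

D ≈ 292 mm

Extension force acts on the full piston face: F = P × (π/4)D².
D = √(4F / (πP)) = √(4 × 1450 kN / (π × 216 bar))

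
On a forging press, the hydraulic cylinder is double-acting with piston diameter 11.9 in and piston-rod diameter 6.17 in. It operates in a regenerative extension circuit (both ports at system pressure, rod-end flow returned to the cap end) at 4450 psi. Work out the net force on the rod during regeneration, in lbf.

F ≈ 1.33e5 lbf

With equal pressure on both faces, forces on the annular region cancel; the net push is pressure × rod cross-section.
Rod cross-section A_rod = π/4 × (6.17 in)² = 29.90 in^2
F = P × A_rod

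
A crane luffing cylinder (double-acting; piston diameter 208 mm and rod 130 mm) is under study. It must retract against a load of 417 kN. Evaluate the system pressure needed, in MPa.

P ≈ 20.1 MPa

Rod-side annular area A_ann = π/4 × (208² − 130²) = 20710 mm^2
Retraction: pressure acts on the annular area.
P = F / A = 417 kN / A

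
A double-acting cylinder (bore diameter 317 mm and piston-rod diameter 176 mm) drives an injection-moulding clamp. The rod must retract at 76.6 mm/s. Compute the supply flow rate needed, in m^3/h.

Q ≈ 15.1 m^3/h

Rod-side annular area A_ann = π/4 × (317² − 176²) = 54600 mm^2
Q = A × v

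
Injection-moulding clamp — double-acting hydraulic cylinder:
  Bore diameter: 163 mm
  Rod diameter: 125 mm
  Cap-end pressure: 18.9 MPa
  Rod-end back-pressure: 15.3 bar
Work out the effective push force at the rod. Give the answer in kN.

F ≈ 381 kN

Cap-side area A_cap = π/4 × (163 mm)² = 20870 mm^2
Rod-side annular area A_ann = π/4 × (163² − 125²) = 8595 mm^2
Net thrust = P_cap·A_cap − P_rod·A_ann = 394.4 kN − 13.15 kN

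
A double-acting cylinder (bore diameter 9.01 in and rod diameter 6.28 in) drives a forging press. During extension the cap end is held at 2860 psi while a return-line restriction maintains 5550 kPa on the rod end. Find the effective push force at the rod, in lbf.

F ≈ 1.56e5 lbf

Cap-side area A_cap = π/4 × (9.01 in)² = 63.76 in^2
Rod-side annular area A_ann = π/4 × (9.01² − 6.28²) = 32.78 in^2
Net thrust = P_cap·A_cap − P_rod·A_ann = 1.823e5 lbf − 26390 lbf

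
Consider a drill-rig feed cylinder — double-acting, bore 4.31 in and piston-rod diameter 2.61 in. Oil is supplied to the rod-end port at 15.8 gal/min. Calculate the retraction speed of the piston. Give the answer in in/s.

v ≈ 6.58 in/s

Rod-side annular area A_ann = π/4 × (4.31² − 2.61²) = 9.239 in^2
Flow into the rod-end port fills the annular volume.
v = Q / A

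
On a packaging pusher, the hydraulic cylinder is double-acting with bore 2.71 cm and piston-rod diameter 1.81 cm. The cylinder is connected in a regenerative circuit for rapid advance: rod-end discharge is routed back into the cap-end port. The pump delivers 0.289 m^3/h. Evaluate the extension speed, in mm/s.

v ≈ 312 mm/s

In regeneration the rod-end outflow joins the pump flow into the cap end, so the net volume the pump must supply per unit advance equals the rod cross-section area.
Rod cross-section A_rod = π/4 × (1.81 cm)² = 2.573 cm^2
v = Q_pump / A_rod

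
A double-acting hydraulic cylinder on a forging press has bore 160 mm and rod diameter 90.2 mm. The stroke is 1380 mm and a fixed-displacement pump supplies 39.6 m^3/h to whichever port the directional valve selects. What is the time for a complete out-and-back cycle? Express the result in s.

Cap-side area A_cap = π/4 × (160 mm)² = 20110 mm^2
Rod-side annular area A_ann = π/4 × (160² − 90.2²) = 13720 mm^2
t_ext = A_cap·L/Q = 2.522 s
t_ret = A_ann·L/Q = 1.721 s
t_cycle = t_ext + t_ret

t ≈ 4.24 s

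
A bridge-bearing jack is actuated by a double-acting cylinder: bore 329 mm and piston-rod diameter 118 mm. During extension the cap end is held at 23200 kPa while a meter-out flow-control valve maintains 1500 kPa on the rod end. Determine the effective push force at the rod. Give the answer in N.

Cap-side area A_cap = π/4 × (329 mm)² = 85010 mm^2
Rod-side annular area A_ann = π/4 × (329² − 118²) = 74080 mm^2
Net thrust = P_cap·A_cap − P_rod·A_ann = 1.972e6 N − 1.111e5 N

F ≈ 1.86e6 N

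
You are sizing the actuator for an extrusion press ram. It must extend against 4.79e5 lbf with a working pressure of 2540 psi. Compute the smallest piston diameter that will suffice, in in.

D ≈ 15.5 in

Extension force acts on the full piston face: F = P × (π/4)D².
D = √(4F / (πP)) = √(4 × 4.79e5 lbf / (π × 2540 psi))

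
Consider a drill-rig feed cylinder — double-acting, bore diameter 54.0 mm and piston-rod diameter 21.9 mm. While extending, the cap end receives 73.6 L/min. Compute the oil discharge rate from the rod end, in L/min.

Q_out ≈ 61.5 L/min

Cap-side area A_cap = π/4 × (54.0 mm)² = 2290 mm^2
Rod-side annular area A_ann = π/4 × (54.0² − 21.9²) = 1914 mm^2
Piston speed v = Q_in/A_cap; rod-end outflow Q_out = v × A_ann = Q_in × A_ann/A_cap.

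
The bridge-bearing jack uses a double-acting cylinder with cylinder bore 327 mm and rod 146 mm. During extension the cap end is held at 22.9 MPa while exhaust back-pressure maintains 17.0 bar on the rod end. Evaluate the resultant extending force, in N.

Cap-side area A_cap = π/4 × (327 mm)² = 83980 mm^2
Rod-side annular area A_ann = π/4 × (327² − 146²) = 67240 mm^2
Net thrust = P_cap·A_cap − P_rod·A_ann = 1.923e6 N − 1.143e5 N

F ≈ 1.81e6 N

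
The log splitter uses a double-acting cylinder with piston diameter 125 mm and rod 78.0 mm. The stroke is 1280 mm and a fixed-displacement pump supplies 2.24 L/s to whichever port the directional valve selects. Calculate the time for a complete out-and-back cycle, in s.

t ≈ 11.3 s

Cap-side area A_cap = π/4 × (125 mm)² = 12270 mm^2
Rod-side annular area A_ann = π/4 × (125² − 78.0²) = 7493 mm^2
t_ext = A_cap·L/Q = 7.012 s
t_ret = A_ann·L/Q = 4.282 s
t_cycle = t_ext + t_ret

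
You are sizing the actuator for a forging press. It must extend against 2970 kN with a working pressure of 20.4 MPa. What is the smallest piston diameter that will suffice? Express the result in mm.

D ≈ 431 mm

Extension force acts on the full piston face: F = P × (π/4)D².
D = √(4F / (πP)) = √(4 × 2970 kN / (π × 20.4 MPa))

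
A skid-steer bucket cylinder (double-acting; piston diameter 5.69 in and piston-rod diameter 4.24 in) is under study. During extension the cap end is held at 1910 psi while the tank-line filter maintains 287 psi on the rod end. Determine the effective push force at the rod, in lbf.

Cap-side area A_cap = π/4 × (5.69 in)² = 25.43 in^2
Rod-side annular area A_ann = π/4 × (5.69² − 4.24²) = 11.31 in^2
Net thrust = P_cap·A_cap − P_rod·A_ann = 48570 lbf − 3246 lbf

F ≈ 45300 lbf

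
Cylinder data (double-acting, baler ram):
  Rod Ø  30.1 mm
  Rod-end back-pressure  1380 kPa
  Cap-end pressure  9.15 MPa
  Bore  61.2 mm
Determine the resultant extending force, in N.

Cap-side area A_cap = π/4 × (61.2 mm)² = 2942 mm^2
Rod-side annular area A_ann = π/4 × (61.2² − 30.1²) = 2230 mm^2
Net thrust = P_cap·A_cap − P_rod·A_ann = 26920 N − 3078 N

F ≈ 23800 N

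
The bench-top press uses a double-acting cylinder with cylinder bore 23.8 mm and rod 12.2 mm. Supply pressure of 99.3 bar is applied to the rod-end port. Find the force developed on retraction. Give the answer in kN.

F ≈ 3.26 kN

Rod-side annular area A_ann = π/4 × (23.8² − 12.2²) = 328.0 mm^2
On retraction the pressure acts on the annular area (bore minus rod).
F = P × A_ann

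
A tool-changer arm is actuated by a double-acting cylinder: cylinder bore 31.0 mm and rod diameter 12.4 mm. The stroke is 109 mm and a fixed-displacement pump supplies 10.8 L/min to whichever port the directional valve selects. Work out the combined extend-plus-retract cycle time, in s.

t ≈ 0.841 s

Cap-side area A_cap = π/4 × (31.0 mm)² = 754.8 mm^2
Rod-side annular area A_ann = π/4 × (31.0² − 12.4²) = 634.0 mm^2
t_ext = A_cap·L/Q = 0.4571 s
t_ret = A_ann·L/Q = 0.3839 s
t_cycle = t_ext + t_ret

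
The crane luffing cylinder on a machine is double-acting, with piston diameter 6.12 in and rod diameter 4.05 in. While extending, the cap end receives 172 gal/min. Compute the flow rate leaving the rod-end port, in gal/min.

Q_out ≈ 96.7 gal/min

Cap-side area A_cap = π/4 × (6.12 in)² = 29.42 in^2
Rod-side annular area A_ann = π/4 × (6.12² − 4.05²) = 16.53 in^2
Piston speed v = Q_in/A_cap; rod-end outflow Q_out = v × A_ann = Q_in × A_ann/A_cap.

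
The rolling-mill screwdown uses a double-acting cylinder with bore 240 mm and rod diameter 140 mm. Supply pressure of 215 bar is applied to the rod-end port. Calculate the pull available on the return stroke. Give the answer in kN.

Rod-side annular area A_ann = π/4 × (240² − 140²) = 29850 mm^2
On retraction the pressure acts on the annular area (bore minus rod).
F = P × A_ann

F ≈ 642 kN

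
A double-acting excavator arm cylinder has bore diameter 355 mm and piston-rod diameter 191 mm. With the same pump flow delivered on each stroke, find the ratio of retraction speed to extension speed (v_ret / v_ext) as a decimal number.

v_ret/v_ext ≈ 1.41

Cap-side area A_cap = π/4 × (355 mm)² = 98980 mm^2
Rod-side annular area A_ann = π/4 × (355² − 191²) = 70330 mm^2
For equal Q, v ∝ 1/A, so v_ret/v_ext = A_cap/A_ann.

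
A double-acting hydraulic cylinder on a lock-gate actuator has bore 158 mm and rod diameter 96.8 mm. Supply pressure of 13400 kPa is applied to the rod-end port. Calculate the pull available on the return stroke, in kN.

Rod-side annular area A_ann = π/4 × (158² − 96.8²) = 12250 mm^2
On retraction the pressure acts on the annular area (bore minus rod).
F = P × A_ann

F ≈ 164 kN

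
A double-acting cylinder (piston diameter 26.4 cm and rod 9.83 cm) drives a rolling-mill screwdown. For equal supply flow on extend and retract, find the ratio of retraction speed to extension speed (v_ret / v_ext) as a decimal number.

v_ret/v_ext ≈ 1.16

Cap-side area A_cap = π/4 × (26.4 cm)² = 547.4 cm^2
Rod-side annular area A_ann = π/4 × (26.4² − 9.83²) = 471.5 cm^2
For equal Q, v ∝ 1/A, so v_ret/v_ext = A_cap/A_ann.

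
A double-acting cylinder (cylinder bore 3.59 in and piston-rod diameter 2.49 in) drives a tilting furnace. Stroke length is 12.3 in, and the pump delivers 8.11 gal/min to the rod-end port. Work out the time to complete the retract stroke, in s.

t ≈ 2.07 s

Rod-side annular area A_ann = π/4 × (3.59² − 2.49²) = 5.253 in^2
Swept volume V = A × L; t = V / Q = A·L / Q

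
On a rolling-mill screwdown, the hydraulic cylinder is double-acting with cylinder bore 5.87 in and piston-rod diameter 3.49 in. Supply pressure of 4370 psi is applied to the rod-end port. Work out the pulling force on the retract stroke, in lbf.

F ≈ 76500 lbf

Rod-side annular area A_ann = π/4 × (5.87² − 3.49²) = 17.50 in^2
On retraction the pressure acts on the annular area (bore minus rod).
F = P × A_ann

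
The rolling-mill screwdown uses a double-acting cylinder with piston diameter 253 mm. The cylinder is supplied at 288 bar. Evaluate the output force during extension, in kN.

Cap-side area A_cap = π/4 × (253 mm)² = 50270 mm^2
F = P × A_cap = 288 bar × A_cap

F ≈ 1450 kN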